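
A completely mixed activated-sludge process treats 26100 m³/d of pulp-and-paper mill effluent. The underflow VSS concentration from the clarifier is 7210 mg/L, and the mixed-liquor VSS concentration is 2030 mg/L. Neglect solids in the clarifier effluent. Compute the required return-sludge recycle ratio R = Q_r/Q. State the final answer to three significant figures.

R ≈ 0.392

Mass balance around the secondary clarifier (neglecting effluent solids): R = X / (X_r − X) = 2030 / (7210 − 2030) = 0.3919.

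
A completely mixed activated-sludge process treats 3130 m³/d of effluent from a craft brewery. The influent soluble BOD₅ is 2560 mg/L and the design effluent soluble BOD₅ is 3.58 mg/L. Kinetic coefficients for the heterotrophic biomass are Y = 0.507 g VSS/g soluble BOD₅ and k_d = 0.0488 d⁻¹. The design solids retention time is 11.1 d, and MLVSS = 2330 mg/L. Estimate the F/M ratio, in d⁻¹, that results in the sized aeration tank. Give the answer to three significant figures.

Rearranging the biomass balance for a CMAS with decay, V = Y·Q·ΔS·θ_c / [X·(1+k_d θ_c)] = 0.507 × 3130 × (2560 − 3.58) × 11.1 / [2330 × (1 + 0.0488 × 11.1)] = 4.5×10^7 / 3592 = 12536 m³.
F/M = applied load / biomass = Q·S₀/(V·X) = 3130 × 2560 / (12536 × 2330) = 0.2743 d⁻¹.

F/M ≈ 0.274 d⁻¹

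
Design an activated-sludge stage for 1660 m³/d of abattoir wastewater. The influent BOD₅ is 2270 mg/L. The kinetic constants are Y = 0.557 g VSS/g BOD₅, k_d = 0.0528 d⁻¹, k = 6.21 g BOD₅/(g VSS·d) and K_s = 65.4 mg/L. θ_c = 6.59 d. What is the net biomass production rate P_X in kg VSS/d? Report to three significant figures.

From the Monod/SRT balance for a CMAS, S = K_s·(1+k_d θ_c)/[θ_c·(Y k − k_d) − 1] = 65.4 × (1 + 0.0528 × 6.59) / [6.59 × (0.557 × 6.21 − 0.0528) − 1] = 88.16 / 21.45 = 4.110 mg/L.
Y_obs = Y / (1 + k_d θ_c) = 0.557 / (1 + 0.0528 × 6.59) = 0.557 / 1.348 = 0.4132.
Mass of BOD₅ removed per day: Q(S₀ − S) = 1660 × 2266 g/m³ = 3761 kg/d.
P_X = Y_obs · Q(S₀ − S) = 0.4132 × 3761 = 1554 kg VSS/d.

P_X ≈ 1550 kg VSS/d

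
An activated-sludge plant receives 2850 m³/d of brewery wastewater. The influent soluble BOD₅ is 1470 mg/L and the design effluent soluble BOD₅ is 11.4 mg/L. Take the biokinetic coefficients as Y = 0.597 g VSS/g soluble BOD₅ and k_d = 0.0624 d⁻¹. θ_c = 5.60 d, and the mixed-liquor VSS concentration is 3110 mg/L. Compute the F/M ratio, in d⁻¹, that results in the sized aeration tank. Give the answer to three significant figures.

F/M ≈ 0.407 d⁻¹

Rearranging the biomass balance for a CMAS with decay, V = Y·Q·ΔS·θ_c / [X·(1+k_d θ_c)] = 0.597 × 2850 × (1470 − 11.4) × 5.60 / [3110 × (1 + 0.0624 × 5.60)] = 1.39×10^7 / 4197 = 3312 m³.
F/M = Q·S₀ / (V·X) = 2850 × 1470 / (3312 × 3110) = 0.4068 g soluble BOD₅·(g VSS·d)⁻¹.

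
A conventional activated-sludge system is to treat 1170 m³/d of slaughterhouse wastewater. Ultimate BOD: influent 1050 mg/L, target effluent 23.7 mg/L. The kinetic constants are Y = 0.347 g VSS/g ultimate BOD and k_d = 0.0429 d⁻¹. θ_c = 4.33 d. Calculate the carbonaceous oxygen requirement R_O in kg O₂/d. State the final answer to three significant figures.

Y_obs = Y / (1 + k_d θ_c) = 0.347 / (1 + 0.0429 × 4.33) = 0.347 / 1.186 = 0.2926.
ΔS = 1050 − 23.7 = 1026 mg/L, so the substrate removal rate is 1170 × 1026/1000 = 1201 kg ultimate BOD/d.
P_X = Y_obs·Q·(S₀ − S) = 0.2926 × 1201 = 351.4 kg VSS/d.
R_O = Q·(S₀ − S) − 1.42·P_X = 1201 − 1.42 × 351.4 = 701.8 kg O₂/d.

R_O ≈ 702 kg O₂/d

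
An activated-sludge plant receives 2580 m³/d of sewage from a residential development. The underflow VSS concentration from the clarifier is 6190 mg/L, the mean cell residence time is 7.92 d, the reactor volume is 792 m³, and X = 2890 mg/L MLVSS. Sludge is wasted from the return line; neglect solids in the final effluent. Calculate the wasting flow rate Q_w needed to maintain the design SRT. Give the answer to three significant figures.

Q_w ≈ 46.7 m³/d

Q_w = (V·X)/(θ_c X_r) = 792.0 × 2890 / (7.92 × 6190) = 46.69 m³/d.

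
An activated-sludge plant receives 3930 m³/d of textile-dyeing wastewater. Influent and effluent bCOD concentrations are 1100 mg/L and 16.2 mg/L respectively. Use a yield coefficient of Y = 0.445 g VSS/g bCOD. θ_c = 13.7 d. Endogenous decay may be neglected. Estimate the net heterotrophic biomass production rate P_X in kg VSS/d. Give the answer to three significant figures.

P_X ≈ 1900 kg VSS/d

No decay correction is needed, so Y_obs = Y = 0.445.
ΔS = 1100 − 16.2 = 1084 mg/L, so the substrate removal rate is 3930 × 1084/1000 = 4259 kg bCOD/d.
Biomass produced: P_X = Y_obs·Q·ΔS = 0.4450 × 4259 ≈ 1895 kg VSS/d.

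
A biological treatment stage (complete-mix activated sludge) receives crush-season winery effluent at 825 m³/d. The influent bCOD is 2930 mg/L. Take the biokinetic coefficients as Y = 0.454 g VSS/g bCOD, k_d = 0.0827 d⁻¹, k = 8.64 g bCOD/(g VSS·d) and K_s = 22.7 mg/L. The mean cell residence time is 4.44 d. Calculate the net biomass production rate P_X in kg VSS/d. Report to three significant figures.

P_X ≈ 802 kg VSS/d

From the Monod/SRT balance for a CMAS, S = K_s·(1+k_d θ_c)/[θ_c·(Y k − k_d) − 1] = 22.7 × (1 + 0.0827 × 4.44) / [4.44 × (0.454 × 8.64 − 0.0827) − 1] = 31.04 / 16.05 = 1.934 mg/L.
Y_obs = Y / (1 + k_d θ_c) = 0.454 / (1 + 0.0827 × 4.44) = 0.454 / 1.367 = 0.3321.
Q·(S₀ − S) = 825 × (2930 − 1.93) × 10⁻³ = 2416 kg/d removed.
Net biomass production P_X = Y_obs × Q·(S₀ − S) = 0.3321 × 2416 = 802.2 kg VSS/d.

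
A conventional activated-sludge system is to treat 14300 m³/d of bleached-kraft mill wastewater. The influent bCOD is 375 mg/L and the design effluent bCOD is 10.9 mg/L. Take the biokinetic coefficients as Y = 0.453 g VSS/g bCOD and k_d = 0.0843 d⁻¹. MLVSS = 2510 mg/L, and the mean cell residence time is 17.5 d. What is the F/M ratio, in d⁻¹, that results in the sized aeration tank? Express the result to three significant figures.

Rearranging the biomass balance for a CMAS with decay, V = Y·Q·ΔS·θ_c / [X·(1+k_d θ_c)] = 0.453 × 14300 × (375 − 10.9) × 17.5 / [2510 × (1 + 0.0843 × 17.5)] = 4.13×10^7 / 6213 = 6644 m³.
F/M = Q·S₀ / (V·X) = 14300 × 375 / (6644 × 2510) = 0.3216 g bCOD·(g VSS·d)⁻¹.

F/M ≈ 0.322 d⁻¹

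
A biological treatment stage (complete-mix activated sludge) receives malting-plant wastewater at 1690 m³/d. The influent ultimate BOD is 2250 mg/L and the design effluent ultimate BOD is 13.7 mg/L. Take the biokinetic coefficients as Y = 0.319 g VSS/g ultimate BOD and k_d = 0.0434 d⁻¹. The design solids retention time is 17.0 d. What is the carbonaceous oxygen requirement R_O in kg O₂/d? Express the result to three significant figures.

Observed yield with endogenous decay: Y_obs = Y / (1 + k_d·θ_c) = 0.319 / (1 + 0.0434 × 17.0) = 0.319 / 1.738 = 0.1836 g VSS/g ultimate BOD.
ΔS = 2250 − 13.7 = 2236 mg/L, so the substrate removal rate is 1690 × 2236/1000 = 3779 kg ultimate BOD/d.
Net sludge production P_X = 0.1836 × 3779 = 693.8 kg VSS/d.
R_O = Q·(S₀ − S) − 1.42·P_X = 3779 − 1.42 × 693.8 = 2794 kg O₂/d.

R_O ≈ 2790 kg O₂/d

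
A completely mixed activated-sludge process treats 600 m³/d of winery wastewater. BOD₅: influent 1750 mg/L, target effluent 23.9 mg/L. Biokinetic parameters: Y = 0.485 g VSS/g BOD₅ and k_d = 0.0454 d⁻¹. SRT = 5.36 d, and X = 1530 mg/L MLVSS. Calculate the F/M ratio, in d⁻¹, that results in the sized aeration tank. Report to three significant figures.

F/M ≈ 0.485 d⁻¹

From the SRT design equation V = Y Q (S₀−S) θ_c / [X (1 + k_d θ_c)] = 0.485 × 600 × (1750 − 23.9) × 5.36 / [1530 × (1 + 0.0454 × 5.36)] = 2.69×10^6 / 1902 = 1415 m³.
Food-to-microorganism ratio F/M = Q S₀ / (V X) = 600 × 1750 / (1415 × 1530) = 0.4849 d⁻¹.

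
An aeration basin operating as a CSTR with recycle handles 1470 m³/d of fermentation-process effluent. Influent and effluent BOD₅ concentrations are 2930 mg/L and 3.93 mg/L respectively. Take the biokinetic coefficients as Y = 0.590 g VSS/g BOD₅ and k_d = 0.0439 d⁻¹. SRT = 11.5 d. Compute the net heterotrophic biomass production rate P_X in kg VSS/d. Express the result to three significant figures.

Correct the yield for decay: Y_obs = Y/(1 + k_d θ_c) = 0.590 / (1 + 0.0439 × 11.5) = 0.590 / 1.505 = 0.3921.
Q·(S₀ − S) = 1470 × (2930 − 3.93) × 10⁻³ = 4301 kg/d removed.
Net biomass production P_X = Y_obs × Q·(S₀ − S) = 0.3921 × 4301 = 1686 kg VSS/d.

P_X ≈ 1690 kg VSS/d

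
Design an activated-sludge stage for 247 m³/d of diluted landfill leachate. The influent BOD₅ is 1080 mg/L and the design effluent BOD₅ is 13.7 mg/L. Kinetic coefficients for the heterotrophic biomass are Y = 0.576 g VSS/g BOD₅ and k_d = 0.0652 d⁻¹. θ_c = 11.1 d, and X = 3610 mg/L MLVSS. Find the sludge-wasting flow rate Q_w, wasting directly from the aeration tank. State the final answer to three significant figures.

Q_w ≈ 24.4 m³/d

From the SRT design equation V = Y Q (S₀−S) θ_c / [X (1 + k_d θ_c)] = 0.576 × 247 × (1080 − 13.7) × 11.1 / [3610 × (1 + 0.0652 × 11.1)] = 1.68×10^6 / 6223 = 270.6 m³.
With mixed-liquor wasting, θ_c = V/Q_w, so Q_w = V/θ_c = 270.6/11.1 = 24.38 m³/d.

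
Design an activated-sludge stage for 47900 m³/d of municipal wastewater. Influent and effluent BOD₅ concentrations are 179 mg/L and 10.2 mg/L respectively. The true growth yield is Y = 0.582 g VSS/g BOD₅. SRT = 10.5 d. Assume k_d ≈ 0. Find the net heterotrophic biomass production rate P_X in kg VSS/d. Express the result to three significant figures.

P_X ≈ 4710 kg VSS/d

No decay correction is needed, so Y_obs = Y = 0.582.
ΔS = 179 − 10.2 = 168.8 mg/L, so the substrate removal rate is 47900 × 168.8/1000 = 8086 kg BOD₅/d.
So the net sludge growth is P_X = 0.5820 × 8086 = 4706 kg VSS/d.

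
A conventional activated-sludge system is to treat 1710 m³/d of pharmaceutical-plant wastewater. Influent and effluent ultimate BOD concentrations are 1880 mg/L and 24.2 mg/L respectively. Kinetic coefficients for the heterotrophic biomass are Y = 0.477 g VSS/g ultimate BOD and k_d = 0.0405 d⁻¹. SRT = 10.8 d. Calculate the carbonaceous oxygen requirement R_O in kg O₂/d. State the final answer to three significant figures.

Correct the yield for decay: Y_obs = Y/(1 + k_d θ_c) = 0.477 / (1 + 0.0405 × 10.8) = 0.477 / 1.437 = 0.3318.
Substrate removed = Q·(S₀ − S) = 1710 m³/d × (1880 − 24.2) g/m³ = 3.17×10^6 g/d = 3173 kg/d.
Biomass synthesised: P_X = Y_obs × 3173 = 1053 kg VSS/d.
R_O = Q·(S₀ − S) − 1.42·P_X = 3173 − 1.42 × 1053 = 1678 kg O₂/d.

R_O ≈ 1680 kg O₂/d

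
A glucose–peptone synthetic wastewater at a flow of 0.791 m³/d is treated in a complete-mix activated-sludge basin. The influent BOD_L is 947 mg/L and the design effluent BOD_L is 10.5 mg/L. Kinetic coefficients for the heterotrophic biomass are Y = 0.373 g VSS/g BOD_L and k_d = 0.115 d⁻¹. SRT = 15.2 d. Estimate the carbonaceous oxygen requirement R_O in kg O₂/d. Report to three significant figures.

R_O ≈ 0.598 kg O₂/d

Observed yield with endogenous decay: Y_obs = Y / (1 + k_d·θ_c) = 0.373 / (1 + 0.115 × 15.2) = 0.373 / 2.748 = 0.1357 g VSS/g BOD_L.
ΔS = 947 − 10.5 = 936.5 mg/L, so the substrate removal rate is 0.791 × 936.5/1000 = 0.7408 kg BOD_L/d.
P_X = Y_obs·Q·(S₀ − S) = 0.1357 × 0.7408 = 0.1005 kg VSS/d.
Carbonaceous O₂ demand = substrate oxidised − cell-mass equivalent = 0.7408 − 1.42 × 0.1005 = 0.5980 kg O₂/d.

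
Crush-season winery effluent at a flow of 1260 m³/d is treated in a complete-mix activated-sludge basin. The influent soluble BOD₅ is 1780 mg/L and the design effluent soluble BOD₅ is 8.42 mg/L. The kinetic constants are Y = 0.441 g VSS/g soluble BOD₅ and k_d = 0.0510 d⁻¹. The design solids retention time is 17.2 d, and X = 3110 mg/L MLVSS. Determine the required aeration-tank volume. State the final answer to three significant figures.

V ≈ 2900 m³

From the SRT design equation V = Y Q (S₀−S) θ_c / [X (1 + k_d θ_c)] = 0.441 × 1260 × (1780 − 8.42) × 17.2 / [3110 × (1 + 0.0510 × 17.2)] = 1.69×10^7 / 5838 = 2900 m³.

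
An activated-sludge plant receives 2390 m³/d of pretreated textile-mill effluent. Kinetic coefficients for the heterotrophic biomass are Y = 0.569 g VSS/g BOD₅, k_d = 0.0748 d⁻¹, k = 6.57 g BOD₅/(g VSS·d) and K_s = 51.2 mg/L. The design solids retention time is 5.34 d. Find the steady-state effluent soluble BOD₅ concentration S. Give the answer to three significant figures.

S ≈ 3.86 mg/L

Effluent substrate depends only on kinetics and SRT: S = K_s(1 + k_d θ_c) / [θ_c(Yk − k_d) − 1] = 51.2 × (1 + 0.0748 × 5.34) / [5.34 × (0.569 × 6.57 − 0.0748) − 1] = 71.65 / 18.56 = 3.860 mg/L.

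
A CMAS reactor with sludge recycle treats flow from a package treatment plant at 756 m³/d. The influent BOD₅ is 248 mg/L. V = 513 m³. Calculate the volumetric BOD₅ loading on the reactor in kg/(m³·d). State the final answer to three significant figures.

L_v = Q S₀ / V = 756 × 248 × 10⁻³ / 513.0 = 0.3655 kg/(m³·d).

L_v ≈ 0.365 kg BOD₅/(m³·d)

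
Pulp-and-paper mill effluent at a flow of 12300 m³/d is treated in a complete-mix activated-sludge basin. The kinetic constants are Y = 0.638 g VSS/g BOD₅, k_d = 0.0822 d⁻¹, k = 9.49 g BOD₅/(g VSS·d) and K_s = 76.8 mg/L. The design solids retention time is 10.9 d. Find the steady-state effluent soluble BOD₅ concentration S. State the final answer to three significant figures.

Effluent substrate depends only on kinetics and SRT: S = K_s(1 + k_d θ_c) / [θ_c(Yk − k_d) − 1] = 76.8 × (1 + 0.0822 × 10.9) / [10.9 × (0.638 × 9.49 − 0.0822) − 1] = 145.6 / 64.10 = 2.272 mg/L.

S ≈ 2.27 mg/L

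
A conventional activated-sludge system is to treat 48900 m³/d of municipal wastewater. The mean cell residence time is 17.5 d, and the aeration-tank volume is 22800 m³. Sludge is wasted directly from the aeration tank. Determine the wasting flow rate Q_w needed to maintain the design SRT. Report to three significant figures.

Wasting from the aeration tank: Q_w = V / θ_c = 22800 / 17.5 = 1303 m³/d.

Q_w ≈ 1300 m³/d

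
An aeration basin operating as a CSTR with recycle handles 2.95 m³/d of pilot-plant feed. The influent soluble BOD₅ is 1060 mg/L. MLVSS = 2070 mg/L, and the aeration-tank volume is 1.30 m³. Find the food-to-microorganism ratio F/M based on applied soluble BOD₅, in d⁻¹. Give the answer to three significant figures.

F/M ≈ 1.16 d⁻¹

Food-to-microorganism ratio F/M = Q S₀ / (V X) = 2.95 × 1060 / (1.300 × 2070) = 1.162 d⁻¹.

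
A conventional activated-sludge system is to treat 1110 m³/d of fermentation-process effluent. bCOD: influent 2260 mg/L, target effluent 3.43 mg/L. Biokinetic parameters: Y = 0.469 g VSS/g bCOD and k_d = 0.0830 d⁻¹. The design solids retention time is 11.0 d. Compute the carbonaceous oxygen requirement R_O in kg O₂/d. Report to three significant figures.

The observed yield is Y_obs = Y/(1 + k_d·θ_c) = 0.469 / (1 + 0.0830 × 11.0) = 0.469 / 1.913 = 0.2452 g VSS per g bCOD removed.
Mass of bCOD removed per day: Q(S₀ − S) = 1110 × 2257 g/m³ = 2505 kg/d.
P_X = Y_obs·Q·(S₀ − S) = 0.2452 × 2505 = 614.1 kg VSS/d.
R_O = Q·(S₀ − S) − 1.42·P_X = 2505 − 1.42 × 614.1 = 1633 kg O₂/d.

R_O ≈ 1630 kg O₂/d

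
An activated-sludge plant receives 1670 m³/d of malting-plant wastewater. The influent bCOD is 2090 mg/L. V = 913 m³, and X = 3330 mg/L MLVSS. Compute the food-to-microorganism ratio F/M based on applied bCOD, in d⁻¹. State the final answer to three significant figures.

F/M ≈ 1.15 d⁻¹

Food-to-microorganism ratio F/M = Q S₀ / (V X) = 1670 × 2090 / (913.0 × 3330) = 1.148 d⁻¹.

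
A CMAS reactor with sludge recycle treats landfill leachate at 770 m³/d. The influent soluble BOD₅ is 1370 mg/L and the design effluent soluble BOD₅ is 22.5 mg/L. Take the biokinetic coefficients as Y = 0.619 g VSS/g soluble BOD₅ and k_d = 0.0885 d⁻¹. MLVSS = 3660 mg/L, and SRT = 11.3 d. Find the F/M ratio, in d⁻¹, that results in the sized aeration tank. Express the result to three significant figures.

F/M ≈ 0.291 d⁻¹

From the SRT design equation V = Y Q (S₀−S) θ_c / [X (1 + k_d θ_c)] = 0.619 × 770 × (1370 − 22.5) × 11.3 / [3660 × (1 + 0.0885 × 11.3)] = 7.26×10^6 / 7320 = 991.4 m³.
F/M = applied load / biomass = Q·S₀/(V·X) = 770 × 1370 / (991.4 × 3660) = 0.2907 d⁻¹.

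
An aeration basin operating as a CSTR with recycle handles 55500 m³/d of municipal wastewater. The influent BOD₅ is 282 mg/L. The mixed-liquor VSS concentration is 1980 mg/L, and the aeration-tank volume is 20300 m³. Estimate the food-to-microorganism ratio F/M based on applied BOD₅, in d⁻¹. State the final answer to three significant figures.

F/M = applied load / biomass = Q·S₀/(V·X) = 55500 × 282 / (20300 × 1980) = 0.3894 d⁻¹.

F/M ≈ 0.389 d⁻¹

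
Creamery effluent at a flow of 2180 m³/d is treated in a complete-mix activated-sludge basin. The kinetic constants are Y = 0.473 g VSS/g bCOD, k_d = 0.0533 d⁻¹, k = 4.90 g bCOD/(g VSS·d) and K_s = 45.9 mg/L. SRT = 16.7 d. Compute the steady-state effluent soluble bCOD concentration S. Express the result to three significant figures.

S ≈ 2.36 mg/L

From the Monod/SRT balance for a CMAS, S = K_s·(1+k_d θ_c)/[θ_c·(Y k − k_d) − 1] = 45.9 × (1 + 0.0533 × 16.7) / [16.7 × (0.473 × 4.90 − 0.0533) − 1] = 86.76 / 36.82 = 2.357 mg/L.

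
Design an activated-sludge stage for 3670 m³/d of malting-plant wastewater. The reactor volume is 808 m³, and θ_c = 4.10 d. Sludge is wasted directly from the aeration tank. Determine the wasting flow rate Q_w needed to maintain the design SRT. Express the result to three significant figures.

With mixed-liquor wasting, θ_c = V/Q_w, so Q_w = V/θ_c = 808.0/4.10 = 197.1 m³/d.

Q_w ≈ 197 m³/d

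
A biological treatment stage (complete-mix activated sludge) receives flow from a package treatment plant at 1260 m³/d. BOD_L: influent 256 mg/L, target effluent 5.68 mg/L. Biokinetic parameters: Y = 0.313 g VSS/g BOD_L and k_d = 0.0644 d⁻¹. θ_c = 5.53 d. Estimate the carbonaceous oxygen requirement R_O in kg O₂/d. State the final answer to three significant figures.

R_O ≈ 212 kg O₂/d

The observed yield is Y_obs = Y/(1 + k_d·θ_c) = 0.313 / (1 + 0.0644 × 5.53) = 0.313 / 1.356 = 0.2308 g VSS per g BOD_L removed.
Q·(S₀ − S) = 1260 × (256 − 5.68) × 10⁻³ = 315.4 kg/d removed.
P_X = Y_obs·Q·(S₀ − S) = 0.2308 × 315.4 = 72.80 kg VSS/d.
Carbonaceous O₂ demand = substrate oxidised − cell-mass equivalent = 315.4 − 1.42 × 72.80 = 212.0 kg O₂/d.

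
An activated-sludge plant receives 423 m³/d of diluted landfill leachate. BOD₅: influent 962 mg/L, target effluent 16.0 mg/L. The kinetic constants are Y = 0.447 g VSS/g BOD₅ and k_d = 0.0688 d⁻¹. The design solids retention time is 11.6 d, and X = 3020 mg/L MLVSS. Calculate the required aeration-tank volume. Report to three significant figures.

Steady-state biomass mass balance: V·X·(1 + k_d·θ_c) = Y·Q·(S₀ − S)·θ_c, so V = 0.447 × 423 × (962 − 16.0) × 11.6 / [3020 × (1 + 0.0688 × 11.6)] = 2.07×10^6 / 5430 = 382.1 m³.

V ≈ 382 m³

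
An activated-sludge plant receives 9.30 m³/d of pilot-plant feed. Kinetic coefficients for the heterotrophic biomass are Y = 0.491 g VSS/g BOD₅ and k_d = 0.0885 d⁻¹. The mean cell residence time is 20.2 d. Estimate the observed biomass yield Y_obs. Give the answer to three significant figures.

Y_obs ≈ 0.176 g VSS/g BOD₅

Observed yield with endogenous decay: Y_obs = Y / (1 + k_d·θ_c) = 0.491 / (1 + 0.0885 × 20.2) = 0.491 / 2.788 = 0.1761 g VSS/g BOD₅.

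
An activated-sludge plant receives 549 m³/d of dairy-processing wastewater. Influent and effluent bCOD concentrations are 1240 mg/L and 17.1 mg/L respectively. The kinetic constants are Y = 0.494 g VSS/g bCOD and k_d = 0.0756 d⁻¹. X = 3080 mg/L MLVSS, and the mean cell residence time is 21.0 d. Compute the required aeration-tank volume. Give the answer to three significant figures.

From the SRT design equation V = Y Q (S₀−S) θ_c / [X (1 + k_d θ_c)] = 0.494 × 549 × (1240 − 17.1) × 21.0 / [3080 × (1 + 0.0756 × 21.0)] = 6.96×10^6 / 7970 = 873.9 m³.

V ≈ 874 m³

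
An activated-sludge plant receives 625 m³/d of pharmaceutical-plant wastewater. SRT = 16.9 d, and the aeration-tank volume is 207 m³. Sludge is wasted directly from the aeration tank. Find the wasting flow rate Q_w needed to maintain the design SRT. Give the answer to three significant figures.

For wasting at MLVSS concentration, Q_w = V/θ_c = 207.0/16.9 = 12.25 m³/d.

Q_w ≈ 12.2 m³/d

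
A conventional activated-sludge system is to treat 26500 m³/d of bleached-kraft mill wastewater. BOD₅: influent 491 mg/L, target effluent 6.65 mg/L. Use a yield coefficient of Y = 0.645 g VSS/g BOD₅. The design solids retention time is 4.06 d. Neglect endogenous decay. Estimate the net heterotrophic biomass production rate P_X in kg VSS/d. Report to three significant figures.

No decay correction is needed, so Y_obs = Y = 0.645.
Substrate removed = Q·(S₀ − S) = 26500 m³/d × (491 − 6.65) g/m³ = 1.28×10^7 g/d = 12835 kg/d.
Biomass produced: P_X = Y_obs·Q·ΔS = 0.6450 × 12835 ≈ 8279 kg VSS/d.

P_X ≈ 8280 kg VSS/d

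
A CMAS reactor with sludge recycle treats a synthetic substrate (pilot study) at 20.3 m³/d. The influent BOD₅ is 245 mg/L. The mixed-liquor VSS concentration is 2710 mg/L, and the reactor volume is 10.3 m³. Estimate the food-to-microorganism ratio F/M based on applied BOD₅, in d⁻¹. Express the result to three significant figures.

F/M = applied load / biomass = Q·S₀/(V·X) = 20.3 × 245 / (10.30 × 2710) = 0.1782 d⁻¹.

F/M ≈ 0.178 d⁻¹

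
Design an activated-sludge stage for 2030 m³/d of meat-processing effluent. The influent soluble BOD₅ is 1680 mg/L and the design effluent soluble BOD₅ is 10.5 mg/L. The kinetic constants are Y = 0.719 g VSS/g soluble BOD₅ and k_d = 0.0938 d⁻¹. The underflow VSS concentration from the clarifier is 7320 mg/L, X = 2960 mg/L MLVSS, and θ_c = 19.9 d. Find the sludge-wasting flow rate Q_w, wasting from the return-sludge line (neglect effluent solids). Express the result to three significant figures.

Rearranging the biomass balance for a CMAS with decay, V = Y·Q·ΔS·θ_c / [X·(1+k_d θ_c)] = 0.719 × 2030 × (1680 − 10.5) × 19.9 / [2960 × (1 + 0.0938 × 19.9)] = 4.85×10^7 / 8485 = 5715 m³.
Wasting from the return line (neglecting effluent solids): Q_w = V·X / (θ_c·X_r) = 5715 × 2960 / (19.9 × 7320) = 116.1 m³/d.

Q_w ≈ 116 m³/d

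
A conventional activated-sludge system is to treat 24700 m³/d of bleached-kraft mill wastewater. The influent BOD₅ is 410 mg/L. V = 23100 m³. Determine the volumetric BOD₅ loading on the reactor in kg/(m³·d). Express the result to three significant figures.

L_v = Q S₀ / V = 24700 × 410 × 10⁻³ / 23100 = 0.4384 kg/(m³·d).

L_v ≈ 0.438 kg BOD₅/(m³·d)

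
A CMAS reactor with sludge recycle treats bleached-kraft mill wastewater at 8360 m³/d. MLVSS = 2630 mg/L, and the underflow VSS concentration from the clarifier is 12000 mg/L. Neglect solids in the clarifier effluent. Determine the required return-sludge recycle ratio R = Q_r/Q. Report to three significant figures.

R ≈ 0.281

Mass balance around the secondary clarifier (neglecting effluent solids): R = X / (X_r − X) = 2630 / (12000 − 2630) = 0.2807.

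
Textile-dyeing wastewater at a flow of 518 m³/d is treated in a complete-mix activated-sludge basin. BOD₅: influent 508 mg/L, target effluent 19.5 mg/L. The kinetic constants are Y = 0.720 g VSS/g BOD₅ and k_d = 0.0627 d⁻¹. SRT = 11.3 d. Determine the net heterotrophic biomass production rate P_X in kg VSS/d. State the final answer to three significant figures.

The observed yield is Y_obs = Y/(1 + k_d·θ_c) = 0.720 / (1 + 0.0627 × 11.3) = 0.720 / 1.709 = 0.4214 g VSS per g BOD₅ removed.
Substrate removed = Q·(S₀ − S) = 518 m³/d × (508 − 19.5) g/m³ = 2.53×10^5 g/d = 253.0 kg/d.
Biomass produced: P_X = Y_obs·Q·ΔS = 0.4214 × 253.0 ≈ 106.6 kg VSS/d.

P_X ≈ 107 kg VSS/d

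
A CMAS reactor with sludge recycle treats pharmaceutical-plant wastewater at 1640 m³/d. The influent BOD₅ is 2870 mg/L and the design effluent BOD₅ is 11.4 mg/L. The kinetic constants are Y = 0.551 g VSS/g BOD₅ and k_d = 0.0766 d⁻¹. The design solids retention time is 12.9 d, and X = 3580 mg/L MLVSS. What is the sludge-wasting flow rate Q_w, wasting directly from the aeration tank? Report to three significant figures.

From the SRT design equation V = Y Q (S₀−S) θ_c / [X (1 + k_d θ_c)] = 0.551 × 1640 × (2870 − 11.4) × 12.9 / [3580 × (1 + 0.0766 × 12.9)] = 3.33×10^7 / 7118 = 4682 m³.
With mixed-liquor wasting, θ_c = V/Q_w, so Q_w = V/θ_c = 4682/12.9 = 362.9 m³/d.

Q_w ≈ 363 m³/d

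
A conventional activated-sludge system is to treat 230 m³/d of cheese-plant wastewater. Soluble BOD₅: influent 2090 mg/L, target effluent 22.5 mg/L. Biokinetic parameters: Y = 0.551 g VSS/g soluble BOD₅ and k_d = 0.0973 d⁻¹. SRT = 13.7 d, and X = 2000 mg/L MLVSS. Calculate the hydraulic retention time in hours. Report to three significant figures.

τ ≈ 80.3 h

Steady-state biomass mass balance: V·X·(1 + k_d·θ_c) = Y·Q·(S₀ − S)·θ_c, so V = 0.551 × 230 × (2090 − 22.5) × 13.7 / [2000 × (1 + 0.0973 × 13.7)] = 3.59×10^6 / 4666 = 769.3 m³.
HRT = V/Q = 769.3 m³ / 230 m³·d⁻¹ = 3.345 d × 24 = 80.28 h.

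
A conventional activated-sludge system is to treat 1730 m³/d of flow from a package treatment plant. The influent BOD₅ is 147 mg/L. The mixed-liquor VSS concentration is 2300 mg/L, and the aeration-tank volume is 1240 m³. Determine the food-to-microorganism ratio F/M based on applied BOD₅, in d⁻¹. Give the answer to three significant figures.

F/M = Q·S₀ / (V·X) = 1730 × 147 / (1240 × 2300) = 0.08917 g BOD₅·(g VSS·d)⁻¹.

F/M ≈ 0.0892 d⁻¹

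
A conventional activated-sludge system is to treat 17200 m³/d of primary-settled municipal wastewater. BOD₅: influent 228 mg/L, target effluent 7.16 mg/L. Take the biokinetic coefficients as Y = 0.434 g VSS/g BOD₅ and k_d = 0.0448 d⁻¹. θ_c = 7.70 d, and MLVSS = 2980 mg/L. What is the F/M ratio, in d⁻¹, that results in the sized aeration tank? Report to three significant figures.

From the SRT design equation V = Y Q (S₀−S) θ_c / [X (1 + k_d θ_c)] = 0.434 × 17200 × (228 − 7.16) × 7.70 / [2980 × (1 + 0.0448 × 7.70)] = 1.27×10^7 / 4008 = 3167 m³.
F/M = Q·S₀ / (V·X) = 17200 × 228 / (3167 × 2980) = 0.4155 g BOD₅·(g VSS·d)⁻¹.

F/M ≈ 0.416 d⁻¹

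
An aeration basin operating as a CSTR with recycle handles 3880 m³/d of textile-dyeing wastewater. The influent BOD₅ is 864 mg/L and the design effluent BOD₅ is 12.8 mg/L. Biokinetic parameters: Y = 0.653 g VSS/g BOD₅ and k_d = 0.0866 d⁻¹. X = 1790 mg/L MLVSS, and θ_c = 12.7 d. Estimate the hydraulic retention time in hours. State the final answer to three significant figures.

Steady-state biomass mass balance: V·X·(1 + k_d·θ_c) = Y·Q·(S₀ − S)·θ_c, so V = 0.653 × 3880 × (864 − 12.8) × 12.7 / [1790 × (1 + 0.0866 × 12.7)] = 2.74×10^7 / 3759 = 7287 m³.
τ = V/Q = 7287/3880 = 1.878 d, or 45.07 h.

τ ≈ 45.1 h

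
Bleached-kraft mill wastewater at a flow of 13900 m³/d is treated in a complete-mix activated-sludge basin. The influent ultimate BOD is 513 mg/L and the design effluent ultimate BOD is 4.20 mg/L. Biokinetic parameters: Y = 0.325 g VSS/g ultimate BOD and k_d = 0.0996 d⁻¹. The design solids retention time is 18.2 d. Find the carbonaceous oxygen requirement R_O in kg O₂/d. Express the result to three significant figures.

Y_obs = Y / (1 + k_d θ_c) = 0.325 / (1 + 0.0996 × 18.2) = 0.325 / 2.813 = 0.1155.
ΔS = 513 − 4.20 = 508.8 mg/L, so the substrate removal rate is 13900 × 508.8/1000 = 7072 kg ultimate BOD/d.
P_X = Y_obs·Q·(S₀ − S) = 0.1155 × 7072 = 817.2 kg VSS/d.
Carbonaceous O₂ demand = substrate oxidised − cell-mass equivalent = 7072 − 1.42 × 817.2 = 5912 kg O₂/d.

R_O ≈ 5910 kg O₂/d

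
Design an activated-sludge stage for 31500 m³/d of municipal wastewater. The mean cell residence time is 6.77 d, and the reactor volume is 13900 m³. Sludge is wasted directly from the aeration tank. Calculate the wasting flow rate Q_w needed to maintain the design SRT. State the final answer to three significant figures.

Q_w ≈ 2050 m³/d

For wasting at MLVSS concentration, Q_w = V/θ_c = 13900/6.77 = 2053 m³/d.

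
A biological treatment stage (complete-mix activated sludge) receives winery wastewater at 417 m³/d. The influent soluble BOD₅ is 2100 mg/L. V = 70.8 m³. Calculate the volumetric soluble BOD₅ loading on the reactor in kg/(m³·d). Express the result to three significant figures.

L_v ≈ 12.4 kg soluble BOD₅/(m³·d)

L_v = Q S₀ / V = 417 × 2100 × 10⁻³ / 70.80 = 12.37 kg/(m³·d).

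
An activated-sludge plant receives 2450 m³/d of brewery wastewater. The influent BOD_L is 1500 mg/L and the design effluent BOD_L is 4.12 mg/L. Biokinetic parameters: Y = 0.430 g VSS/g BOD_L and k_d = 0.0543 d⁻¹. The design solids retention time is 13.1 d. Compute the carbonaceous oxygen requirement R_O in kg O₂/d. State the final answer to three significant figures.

R_O ≈ 2360 kg O₂/d

The observed yield is Y_obs = Y/(1 + k_d·θ_c) = 0.430 / (1 + 0.0543 × 13.1) = 0.430 / 1.711 = 0.2513 g VSS per g BOD_L removed.
ΔS = 1500 − 4.12 = 1496 mg/L, so the substrate removal rate is 2450 × 1496/1000 = 3665 kg BOD_L/d.
P_X = Y_obs·Q·(S₀ − S) = 0.2513 × 3665 = 920.9 kg VSS/d.
Carbonaceous O₂ demand = substrate oxidised − cell-mass equivalent = 3665 − 1.42 × 920.9 = 2357 kg O₂/d.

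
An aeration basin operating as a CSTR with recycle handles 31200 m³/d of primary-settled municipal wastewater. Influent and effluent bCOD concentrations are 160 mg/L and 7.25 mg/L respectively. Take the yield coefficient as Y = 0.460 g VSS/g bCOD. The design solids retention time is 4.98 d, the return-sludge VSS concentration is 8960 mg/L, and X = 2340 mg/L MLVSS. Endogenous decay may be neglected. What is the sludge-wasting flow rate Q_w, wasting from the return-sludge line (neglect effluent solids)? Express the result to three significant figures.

Q_w ≈ 245 m³/d

Biomass mass balance (decay neglected): V·X = Y·Q·(S₀ − S)·θ_c, so V = 0.460 × 31200 × (160 − 7.25) × 4.98 / 2340 = 4666 m³.
Q_w = (V·X)/(θ_c X_r) = 4666 × 2340 / (4.98 × 8960) = 244.7 m³/d.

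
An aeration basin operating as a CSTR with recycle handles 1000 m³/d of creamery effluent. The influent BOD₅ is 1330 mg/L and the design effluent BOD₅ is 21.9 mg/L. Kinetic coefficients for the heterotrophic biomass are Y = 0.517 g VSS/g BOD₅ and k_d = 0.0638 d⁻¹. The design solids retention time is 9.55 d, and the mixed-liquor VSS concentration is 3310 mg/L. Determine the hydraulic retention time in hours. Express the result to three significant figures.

τ ≈ 29.1 h

Steady-state biomass mass balance: V·X·(1 + k_d·θ_c) = Y·Q·(S₀ − S)·θ_c, so V = 0.517 × 1000 × (1330 − 21.9) × 9.55 / [3310 × (1 + 0.0638 × 9.55)] = 6.46×10^6 / 5327 = 1212 m³.
Hydraulic retention time τ = V/Q = 1212 / 1000 = 1.212 d = 29.10 h.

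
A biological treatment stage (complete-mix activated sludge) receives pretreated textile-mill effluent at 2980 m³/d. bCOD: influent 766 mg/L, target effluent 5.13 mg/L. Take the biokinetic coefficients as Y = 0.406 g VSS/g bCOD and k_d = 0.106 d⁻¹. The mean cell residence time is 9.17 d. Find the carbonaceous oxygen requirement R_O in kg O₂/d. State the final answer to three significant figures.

The observed yield is Y_obs = Y/(1 + k_d·θ_c) = 0.406 / (1 + 0.106 × 9.17) = 0.406 / 1.972 = 0.2059 g VSS per g bCOD removed.
ΔS = 766 − 5.13 = 760.9 mg/L, so the substrate removal rate is 2980 × 760.9/1000 = 2267 kg bCOD/d.
P_X = Y_obs·Q·(S₀ − S) = 0.2059 × 2267 = 466.8 kg VSS/d.
R_O = Q·(S₀ − S) − 1.42·P_X = 2267 − 1.42 × 466.8 = 1605 kg O₂/d.

R_O ≈ 1600 kg O₂/d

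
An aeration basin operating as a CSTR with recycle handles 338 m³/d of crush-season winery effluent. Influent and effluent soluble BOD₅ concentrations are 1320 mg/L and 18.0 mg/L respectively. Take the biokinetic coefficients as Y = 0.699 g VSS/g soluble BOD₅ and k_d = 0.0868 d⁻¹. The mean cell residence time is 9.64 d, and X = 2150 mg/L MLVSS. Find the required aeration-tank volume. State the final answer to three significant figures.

V ≈ 751 m³

Rearranging the biomass balance for a CMAS with decay, V = Y·Q·ΔS·θ_c / [X·(1+k_d θ_c)] = 0.699 × 338 × (1320 − 18.0) × 9.64 / [2150 × (1 + 0.0868 × 9.64)] = 2.97×10^6 / 3949 = 750.9 m³.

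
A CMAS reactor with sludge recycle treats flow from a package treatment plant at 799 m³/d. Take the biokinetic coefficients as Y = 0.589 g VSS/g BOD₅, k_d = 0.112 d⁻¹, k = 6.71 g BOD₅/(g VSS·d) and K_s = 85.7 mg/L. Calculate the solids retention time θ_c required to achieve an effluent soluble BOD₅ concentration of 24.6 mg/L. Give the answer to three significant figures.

At the target effluent, Y k S/(K_s+S) = 0.589×6.71×24.6/110.3 = 0.8814 d⁻¹.
Then 1/θ_c = μ − k_d = 0.8814 − 0.112 = 0.7694 d⁻¹, giving θ_c = 1.300 d.

θ_c ≈ 1.30 d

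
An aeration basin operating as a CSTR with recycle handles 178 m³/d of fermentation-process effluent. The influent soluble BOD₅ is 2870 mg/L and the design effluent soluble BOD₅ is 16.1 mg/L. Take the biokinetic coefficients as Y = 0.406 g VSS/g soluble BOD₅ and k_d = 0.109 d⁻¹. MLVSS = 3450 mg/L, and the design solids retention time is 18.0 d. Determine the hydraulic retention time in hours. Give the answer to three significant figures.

τ ≈ 49.0 h

Steady-state biomass mass balance: V·X·(1 + k_d·θ_c) = Y·Q·(S₀ − S)·θ_c, so V = 0.406 × 178 × (2870 − 16.1) × 18.0 / [3450 × (1 + 0.109 × 18.0)] = 3.71×10^6 / 10219 = 363.3 m³.
τ = V/Q = 363.3/178 = 2.041 d, or 48.98 h.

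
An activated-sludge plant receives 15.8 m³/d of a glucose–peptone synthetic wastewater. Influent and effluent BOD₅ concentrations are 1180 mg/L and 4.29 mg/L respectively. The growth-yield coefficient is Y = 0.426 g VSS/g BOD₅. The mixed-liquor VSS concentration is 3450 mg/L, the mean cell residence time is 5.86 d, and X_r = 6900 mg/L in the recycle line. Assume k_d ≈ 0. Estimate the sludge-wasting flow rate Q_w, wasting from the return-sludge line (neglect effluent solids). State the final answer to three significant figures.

With k_d = 0 the design equation reduces to V = Y Q (S₀−S) θ_c / X = 0.426 × 15.8 × (1180 − 4.29) × 5.86 / 3450 = 13.44 m³.
θ_c = V·X/(Q_w·X_r) when wasting from the recycle, so Q_w = V·X/(θ_c·X_r) = 13.44 × 3450 / (5.86 × 6900) = 1.147 m³/d.

Q_w ≈ 1.15 m³/d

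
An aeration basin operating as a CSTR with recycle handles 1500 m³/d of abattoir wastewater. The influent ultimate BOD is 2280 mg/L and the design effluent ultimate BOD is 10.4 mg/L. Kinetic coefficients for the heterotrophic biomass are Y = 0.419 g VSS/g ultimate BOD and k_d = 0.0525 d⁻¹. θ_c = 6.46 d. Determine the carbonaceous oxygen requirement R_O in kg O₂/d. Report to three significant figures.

Correct the yield for decay: Y_obs = Y/(1 + k_d θ_c) = 0.419 / (1 + 0.0525 × 6.46) = 0.419 / 1.339 = 0.3129.
Q·(S₀ − S) = 1500 × (2280 − 10.4) × 10⁻³ = 3404 kg/d removed.
Biomass synthesised: P_X = Y_obs × 3404 = 1065 kg VSS/d.
R_O = Q·ΔS − 1.42 P_X = 3404 − 1513 = 1892 kg O₂/d.

R_O ≈ 1890 kg O₂/d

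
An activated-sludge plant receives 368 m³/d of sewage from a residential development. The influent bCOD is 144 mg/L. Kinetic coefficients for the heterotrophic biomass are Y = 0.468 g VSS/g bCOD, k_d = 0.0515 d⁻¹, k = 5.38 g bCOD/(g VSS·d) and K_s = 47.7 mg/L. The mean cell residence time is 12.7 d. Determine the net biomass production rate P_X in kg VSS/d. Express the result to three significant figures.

P_X ≈ 14.7 kg VSS/d

Effluent substrate depends only on kinetics and SRT: S = K_s(1 + k_d θ_c) / [θ_c(Yk − k_d) − 1] = 47.7 × (1 + 0.0515 × 12.7) / [12.7 × (0.468 × 5.38 − 0.0515) − 1] = 78.90 / 30.32 = 2.602 mg/L.
Y_obs = Y / (1 + k_d θ_c) = 0.468 / (1 + 0.0515 × 12.7) = 0.468 / 1.654 = 0.2829.
Substrate removed = Q·(S₀ − S) = 368 m³/d × (144 − 2.60) g/m³ = 5.2×10^4 g/d = 52.04 kg/d.
P_X = Y_obs · Q(S₀ − S) = 0.2829 × 52.04 = 14.72 kg VSS/d.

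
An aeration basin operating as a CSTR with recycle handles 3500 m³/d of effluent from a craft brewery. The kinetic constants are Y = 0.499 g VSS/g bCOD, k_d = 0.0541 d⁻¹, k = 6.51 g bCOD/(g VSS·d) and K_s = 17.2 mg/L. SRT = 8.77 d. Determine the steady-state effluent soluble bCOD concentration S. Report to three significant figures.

For a completely mixed reactor with recycle the Lawrence–McCarty relation gives S = K_s·(1 + k_d·θ_c) / [θ_c·(Y·k − k_d) − 1] = 17.2 × (1 + 0.0541 × 8.77) / [8.77 × (0.499 × 6.51 − 0.0541) − 1] = 25.36 / 27.01 = 0.9388 mg/L.

S ≈ 0.939 mg/L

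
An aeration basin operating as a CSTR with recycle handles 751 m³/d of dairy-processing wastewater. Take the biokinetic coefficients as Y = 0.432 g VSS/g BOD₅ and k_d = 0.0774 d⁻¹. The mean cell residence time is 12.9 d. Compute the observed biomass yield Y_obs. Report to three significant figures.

Y_obs = Y / (1 + k_d θ_c) = 0.432 / (1 + 0.0774 × 12.9) = 0.432 / 1.998 = 0.2162.

Y_obs ≈ 0.216 g VSS/g BOD₅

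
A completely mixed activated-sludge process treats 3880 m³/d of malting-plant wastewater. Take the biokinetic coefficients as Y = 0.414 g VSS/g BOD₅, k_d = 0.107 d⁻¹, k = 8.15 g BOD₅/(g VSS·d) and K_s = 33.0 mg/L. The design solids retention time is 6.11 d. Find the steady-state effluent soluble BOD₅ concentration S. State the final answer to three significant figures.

S ≈ 2.88 mg/L

Effluent substrate depends only on kinetics and SRT: S = K_s(1 + k_d θ_c) / [θ_c(Yk − k_d) − 1] = 33.0 × (1 + 0.107 × 6.11) / [6.11 × (0.414 × 8.15 − 0.107) − 1] = 54.57 / 18.96 = 2.878 mg/L.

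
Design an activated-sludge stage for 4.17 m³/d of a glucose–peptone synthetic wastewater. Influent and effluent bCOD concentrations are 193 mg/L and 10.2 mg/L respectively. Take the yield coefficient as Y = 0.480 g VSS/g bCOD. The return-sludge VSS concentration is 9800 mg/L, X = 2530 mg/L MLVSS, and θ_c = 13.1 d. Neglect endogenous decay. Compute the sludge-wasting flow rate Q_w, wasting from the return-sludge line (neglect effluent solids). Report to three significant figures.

Q_w ≈ 0.0373 m³/d

Biomass mass balance (decay neglected): V·X = Y·Q·(S₀ − S)·θ_c, so V = 0.480 × 4.17 × (193 − 10.2) × 13.1 / 2530 = 1.895 m³.
Wasting from the return line (neglecting effluent solids): Q_w = V·X / (θ_c·X_r) = 1.895 × 2530 / (13.1 × 9800) = 0.03734 m³/d.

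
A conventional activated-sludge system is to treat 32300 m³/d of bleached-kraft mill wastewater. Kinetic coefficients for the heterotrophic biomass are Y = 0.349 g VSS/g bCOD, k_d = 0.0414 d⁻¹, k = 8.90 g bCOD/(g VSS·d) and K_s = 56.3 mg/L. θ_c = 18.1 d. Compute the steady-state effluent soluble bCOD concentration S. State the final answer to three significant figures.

S ≈ 1.81 mg/L

Effluent substrate depends only on kinetics and SRT: S = K_s(1 + k_d θ_c) / [θ_c(Yk − k_d) − 1] = 56.3 × (1 + 0.0414 × 18.1) / [18.1 × (0.349 × 8.90 − 0.0414) − 1] = 98.49 / 54.47 = 1.808 mg/L.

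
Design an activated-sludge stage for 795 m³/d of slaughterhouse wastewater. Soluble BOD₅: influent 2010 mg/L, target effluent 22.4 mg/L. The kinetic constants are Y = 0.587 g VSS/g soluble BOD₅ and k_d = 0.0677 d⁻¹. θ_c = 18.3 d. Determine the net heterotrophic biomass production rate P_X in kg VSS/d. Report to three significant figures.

P_X ≈ 414 kg VSS/d

The observed yield is Y_obs = Y/(1 + k_d·θ_c) = 0.587 / (1 + 0.0677 × 18.3) = 0.587 / 2.239 = 0.2622 g VSS per g soluble BOD₅ removed.
Substrate removed = Q·(S₀ − S) = 795 m³/d × (2010 − 22.4) g/m³ = 1.58×10^6 g/d = 1580 kg/d.
P_X = Y_obs · Q(S₀ − S) = 0.2622 × 1580 = 414.3 kg VSS/d.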